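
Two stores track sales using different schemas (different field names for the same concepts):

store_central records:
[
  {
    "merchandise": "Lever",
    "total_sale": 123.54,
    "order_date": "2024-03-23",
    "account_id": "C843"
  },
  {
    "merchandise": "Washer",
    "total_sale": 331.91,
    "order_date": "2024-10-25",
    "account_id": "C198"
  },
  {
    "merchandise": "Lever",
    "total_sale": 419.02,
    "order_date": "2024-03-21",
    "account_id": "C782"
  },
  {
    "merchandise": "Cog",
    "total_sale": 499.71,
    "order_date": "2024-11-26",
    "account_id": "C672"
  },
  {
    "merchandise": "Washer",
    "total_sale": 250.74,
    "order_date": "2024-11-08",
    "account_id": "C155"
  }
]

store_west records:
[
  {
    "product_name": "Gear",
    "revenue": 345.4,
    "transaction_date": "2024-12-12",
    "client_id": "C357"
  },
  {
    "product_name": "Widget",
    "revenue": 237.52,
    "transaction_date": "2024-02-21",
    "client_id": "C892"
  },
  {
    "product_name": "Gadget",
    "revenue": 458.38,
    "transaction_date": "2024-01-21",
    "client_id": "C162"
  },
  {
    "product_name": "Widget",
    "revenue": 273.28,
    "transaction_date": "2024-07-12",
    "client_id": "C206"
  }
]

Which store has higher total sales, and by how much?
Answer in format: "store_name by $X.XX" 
store_central by $310.34

Schema mapping: "total_sale" (store_central) = "revenue" (store_west) = sale amount

Total for store_central: 1624.92
Total for store_west: 1314.58

Difference: |1624.92 - 1314.58| = 310.34
store_central has higher sales by $310.34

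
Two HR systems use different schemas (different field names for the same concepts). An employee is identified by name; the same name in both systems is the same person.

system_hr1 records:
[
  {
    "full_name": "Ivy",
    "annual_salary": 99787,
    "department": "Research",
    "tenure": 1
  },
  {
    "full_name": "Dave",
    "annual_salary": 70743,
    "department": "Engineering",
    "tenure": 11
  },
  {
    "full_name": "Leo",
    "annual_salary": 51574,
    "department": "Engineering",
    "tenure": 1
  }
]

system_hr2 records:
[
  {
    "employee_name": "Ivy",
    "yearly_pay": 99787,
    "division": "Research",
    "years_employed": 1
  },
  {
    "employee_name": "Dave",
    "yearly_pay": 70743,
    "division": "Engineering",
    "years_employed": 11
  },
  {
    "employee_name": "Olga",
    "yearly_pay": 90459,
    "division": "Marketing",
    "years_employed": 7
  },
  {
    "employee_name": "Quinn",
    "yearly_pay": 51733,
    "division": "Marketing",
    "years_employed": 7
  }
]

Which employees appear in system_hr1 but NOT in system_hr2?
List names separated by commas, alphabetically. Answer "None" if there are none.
Leo

Schema mapping: "full_name" (system_hr1) = "employee_name" (system_hr2) = employee name

Names in system_hr1: ['Dave', 'Ivy', 'Leo']
Names in system_hr2: ['Dave', 'Ivy', 'Olga', 'Quinn']

In system_hr1 but not system_hr2: ['Leo']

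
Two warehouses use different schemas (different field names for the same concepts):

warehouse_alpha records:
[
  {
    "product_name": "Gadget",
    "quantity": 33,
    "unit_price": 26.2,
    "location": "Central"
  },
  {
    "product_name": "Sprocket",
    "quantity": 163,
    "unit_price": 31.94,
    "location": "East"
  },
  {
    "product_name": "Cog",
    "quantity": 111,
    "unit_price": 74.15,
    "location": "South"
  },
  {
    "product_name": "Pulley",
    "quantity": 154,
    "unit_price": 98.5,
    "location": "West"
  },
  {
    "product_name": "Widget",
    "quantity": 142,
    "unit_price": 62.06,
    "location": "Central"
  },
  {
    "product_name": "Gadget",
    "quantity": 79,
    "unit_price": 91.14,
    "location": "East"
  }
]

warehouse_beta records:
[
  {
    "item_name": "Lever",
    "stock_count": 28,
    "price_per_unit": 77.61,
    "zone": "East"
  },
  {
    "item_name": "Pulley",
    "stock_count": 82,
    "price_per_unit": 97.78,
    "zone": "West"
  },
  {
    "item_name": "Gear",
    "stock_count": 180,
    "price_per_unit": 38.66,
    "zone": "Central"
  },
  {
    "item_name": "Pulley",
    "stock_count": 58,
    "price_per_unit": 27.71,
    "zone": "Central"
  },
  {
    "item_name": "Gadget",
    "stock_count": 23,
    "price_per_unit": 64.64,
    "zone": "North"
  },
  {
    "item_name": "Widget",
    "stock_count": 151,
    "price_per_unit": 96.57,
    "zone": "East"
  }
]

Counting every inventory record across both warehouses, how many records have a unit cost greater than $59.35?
8

Schema mapping: "unit_price" (warehouse_alpha) = "price_per_unit" (warehouse_beta) = unit cost

Records > $59.35 in warehouse_alpha: 4
Records > $59.35 in warehouse_beta: 4

Total count: 4 + 4 = 8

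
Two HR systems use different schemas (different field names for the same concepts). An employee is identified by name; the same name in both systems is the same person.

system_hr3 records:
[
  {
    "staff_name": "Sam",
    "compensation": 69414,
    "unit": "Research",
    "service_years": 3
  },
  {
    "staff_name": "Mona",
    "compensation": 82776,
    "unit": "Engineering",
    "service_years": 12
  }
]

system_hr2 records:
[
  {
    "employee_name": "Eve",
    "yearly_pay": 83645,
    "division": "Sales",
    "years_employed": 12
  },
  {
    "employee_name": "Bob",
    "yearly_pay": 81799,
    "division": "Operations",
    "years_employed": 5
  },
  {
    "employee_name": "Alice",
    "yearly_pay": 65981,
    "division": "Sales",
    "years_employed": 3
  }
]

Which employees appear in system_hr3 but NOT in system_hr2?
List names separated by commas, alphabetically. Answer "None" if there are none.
Mona, Sam

Schema mapping: "staff_name" (system_hr3) = "employee_name" (system_hr2) = employee name

Names in system_hr3: ['Mona', 'Sam']
Names in system_hr2: ['Alice', 'Bob', 'Eve']

In system_hr3 but not system_hr2: ['Mona', 'Sam']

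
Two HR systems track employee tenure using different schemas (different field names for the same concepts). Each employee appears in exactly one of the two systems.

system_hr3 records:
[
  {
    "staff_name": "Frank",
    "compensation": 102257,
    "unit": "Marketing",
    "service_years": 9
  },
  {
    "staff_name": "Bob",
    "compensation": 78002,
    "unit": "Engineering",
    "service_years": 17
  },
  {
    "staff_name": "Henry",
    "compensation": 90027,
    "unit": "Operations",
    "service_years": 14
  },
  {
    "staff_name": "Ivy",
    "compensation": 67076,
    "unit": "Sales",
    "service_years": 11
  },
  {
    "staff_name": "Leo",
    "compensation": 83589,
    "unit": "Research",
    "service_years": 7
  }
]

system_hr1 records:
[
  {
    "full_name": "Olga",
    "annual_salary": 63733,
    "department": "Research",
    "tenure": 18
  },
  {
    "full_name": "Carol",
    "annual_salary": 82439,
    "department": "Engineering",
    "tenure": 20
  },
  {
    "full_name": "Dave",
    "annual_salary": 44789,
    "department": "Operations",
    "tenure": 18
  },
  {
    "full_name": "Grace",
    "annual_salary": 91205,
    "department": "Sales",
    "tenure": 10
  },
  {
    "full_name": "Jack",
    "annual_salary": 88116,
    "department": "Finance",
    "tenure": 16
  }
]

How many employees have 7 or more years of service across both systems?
10

Reconcile schemas: "service_years" (system_hr3) = "tenure" (system_hr1) = years of service

From system_hr3: 5 employees with >= 7 years
From system_hr1: 5 employees with >= 7 years

Total: 5 + 5 = 10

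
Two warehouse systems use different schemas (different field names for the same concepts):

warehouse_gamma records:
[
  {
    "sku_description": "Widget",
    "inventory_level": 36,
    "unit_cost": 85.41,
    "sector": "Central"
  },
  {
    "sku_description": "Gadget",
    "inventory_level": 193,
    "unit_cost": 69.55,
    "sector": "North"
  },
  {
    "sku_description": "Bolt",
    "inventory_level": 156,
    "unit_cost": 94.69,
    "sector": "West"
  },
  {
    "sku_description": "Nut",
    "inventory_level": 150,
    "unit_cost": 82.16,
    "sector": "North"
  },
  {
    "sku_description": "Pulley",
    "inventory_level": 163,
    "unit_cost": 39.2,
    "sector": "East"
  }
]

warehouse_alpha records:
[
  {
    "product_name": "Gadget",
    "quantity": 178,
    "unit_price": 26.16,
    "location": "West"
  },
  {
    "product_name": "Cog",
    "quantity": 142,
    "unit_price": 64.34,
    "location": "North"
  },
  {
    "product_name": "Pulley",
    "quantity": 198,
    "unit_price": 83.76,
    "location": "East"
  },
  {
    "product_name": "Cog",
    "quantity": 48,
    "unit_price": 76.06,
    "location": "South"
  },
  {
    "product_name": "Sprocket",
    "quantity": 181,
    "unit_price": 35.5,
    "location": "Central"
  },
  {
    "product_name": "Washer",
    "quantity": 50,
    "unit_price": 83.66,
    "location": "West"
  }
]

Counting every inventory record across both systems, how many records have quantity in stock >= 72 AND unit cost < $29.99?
1

Schema mappings:
- "inventory_level" (warehouse_gamma) = "quantity" (warehouse_alpha) = quantity
- "unit_cost" (warehouse_gamma) = "unit_price" (warehouse_alpha) = unit cost

Records meeting both conditions in warehouse_gamma: 0
Records meeting both conditions in warehouse_alpha: 1

Total: 0 + 1 = 1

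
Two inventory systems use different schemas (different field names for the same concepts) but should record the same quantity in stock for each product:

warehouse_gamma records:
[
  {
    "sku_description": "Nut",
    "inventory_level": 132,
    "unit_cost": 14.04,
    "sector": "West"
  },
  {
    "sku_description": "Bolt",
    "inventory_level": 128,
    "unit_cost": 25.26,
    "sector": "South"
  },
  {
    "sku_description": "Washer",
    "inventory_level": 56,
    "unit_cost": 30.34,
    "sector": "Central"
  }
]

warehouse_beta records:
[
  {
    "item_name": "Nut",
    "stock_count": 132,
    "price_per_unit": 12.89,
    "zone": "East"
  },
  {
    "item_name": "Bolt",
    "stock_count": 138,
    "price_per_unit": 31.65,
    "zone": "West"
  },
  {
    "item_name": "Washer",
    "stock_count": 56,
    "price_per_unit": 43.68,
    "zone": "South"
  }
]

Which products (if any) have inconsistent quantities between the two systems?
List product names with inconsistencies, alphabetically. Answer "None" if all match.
Bolt

Schema mappings:
- "sku_description" (warehouse_gamma) = "item_name" (warehouse_beta) = product name
- "inventory_level" (warehouse_gamma) = "stock_count" (warehouse_beta) = quantity

Comparison:
  Nut: 132 vs 132 - MATCH
  Bolt: 128 vs 138 - MISMATCH
  Washer: 56 vs 56 - MATCH

Products with inconsistencies: Bolt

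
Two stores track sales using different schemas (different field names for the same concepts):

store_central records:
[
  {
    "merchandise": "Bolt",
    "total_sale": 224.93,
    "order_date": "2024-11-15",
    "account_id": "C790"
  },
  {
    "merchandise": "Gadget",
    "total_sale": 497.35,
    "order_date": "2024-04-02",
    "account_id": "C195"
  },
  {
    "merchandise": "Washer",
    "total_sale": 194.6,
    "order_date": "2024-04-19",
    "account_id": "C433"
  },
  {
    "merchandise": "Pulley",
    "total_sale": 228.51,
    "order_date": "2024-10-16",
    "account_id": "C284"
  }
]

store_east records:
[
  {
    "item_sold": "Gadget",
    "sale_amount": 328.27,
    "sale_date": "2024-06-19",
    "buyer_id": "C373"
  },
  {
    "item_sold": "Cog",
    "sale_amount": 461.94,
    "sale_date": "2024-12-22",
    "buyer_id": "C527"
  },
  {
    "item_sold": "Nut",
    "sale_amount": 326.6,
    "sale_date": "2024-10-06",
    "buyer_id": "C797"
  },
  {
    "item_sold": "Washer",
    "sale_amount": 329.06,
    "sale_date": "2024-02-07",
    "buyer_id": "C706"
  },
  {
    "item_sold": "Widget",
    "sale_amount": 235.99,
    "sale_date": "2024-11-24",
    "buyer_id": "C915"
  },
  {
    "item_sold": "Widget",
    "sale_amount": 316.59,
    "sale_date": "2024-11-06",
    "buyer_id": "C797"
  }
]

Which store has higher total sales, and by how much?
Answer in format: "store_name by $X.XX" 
store_east by $853.06

Schema mapping: "total_sale" (store_central) = "sale_amount" (store_east) = sale amount

Total for store_central: 1145.39
Total for store_east: 1998.45

Difference: |1145.39 - 1998.45| = 853.06
store_east has higher sales by $853.06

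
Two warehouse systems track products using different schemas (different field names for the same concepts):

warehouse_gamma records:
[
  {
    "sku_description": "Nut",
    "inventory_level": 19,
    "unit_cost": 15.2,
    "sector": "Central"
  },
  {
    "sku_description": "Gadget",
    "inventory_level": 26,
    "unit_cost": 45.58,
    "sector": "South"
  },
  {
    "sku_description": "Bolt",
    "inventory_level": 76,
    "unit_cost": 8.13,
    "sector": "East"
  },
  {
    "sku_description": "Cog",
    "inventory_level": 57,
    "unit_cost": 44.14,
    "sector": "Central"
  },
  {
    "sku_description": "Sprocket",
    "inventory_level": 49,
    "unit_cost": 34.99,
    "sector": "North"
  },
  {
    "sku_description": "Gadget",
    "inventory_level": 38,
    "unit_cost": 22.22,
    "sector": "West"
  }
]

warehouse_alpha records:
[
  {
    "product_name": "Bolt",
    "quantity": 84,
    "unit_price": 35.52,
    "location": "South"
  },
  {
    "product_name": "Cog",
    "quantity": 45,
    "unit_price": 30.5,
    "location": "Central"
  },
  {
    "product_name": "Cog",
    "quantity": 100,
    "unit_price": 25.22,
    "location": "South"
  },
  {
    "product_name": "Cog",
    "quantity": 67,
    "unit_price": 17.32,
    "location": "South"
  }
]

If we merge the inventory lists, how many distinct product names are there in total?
5

Schema mapping: "sku_description" (warehouse_gamma) = "product_name" (warehouse_alpha) = product name

Products in warehouse_gamma: ['Bolt', 'Cog', 'Gadget', 'Nut', 'Sprocket']
Products in warehouse_alpha: ['Bolt', 'Cog']

Union (unique products): ['Bolt', 'Cog', 'Gadget', 'Nut', 'Sprocket']
Count: 5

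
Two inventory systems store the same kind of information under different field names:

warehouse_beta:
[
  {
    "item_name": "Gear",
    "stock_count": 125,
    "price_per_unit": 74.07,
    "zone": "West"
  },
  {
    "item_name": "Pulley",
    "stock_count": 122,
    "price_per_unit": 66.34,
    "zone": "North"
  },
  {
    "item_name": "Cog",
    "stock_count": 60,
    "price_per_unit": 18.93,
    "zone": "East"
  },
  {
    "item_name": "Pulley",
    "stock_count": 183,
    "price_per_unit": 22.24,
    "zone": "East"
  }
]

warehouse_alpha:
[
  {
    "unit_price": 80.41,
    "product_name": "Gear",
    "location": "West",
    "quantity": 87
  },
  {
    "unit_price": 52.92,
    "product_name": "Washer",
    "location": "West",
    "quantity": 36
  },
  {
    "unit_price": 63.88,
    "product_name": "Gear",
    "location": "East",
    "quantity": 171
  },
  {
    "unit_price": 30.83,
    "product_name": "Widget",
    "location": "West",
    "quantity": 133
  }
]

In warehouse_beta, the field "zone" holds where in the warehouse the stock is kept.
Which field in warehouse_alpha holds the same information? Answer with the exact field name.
location

In warehouse_beta, "zone" holds where in the warehouse the stock is kept.
The fields in warehouse_alpha are: "unit_price", "product_name", "location", "quantity".
"location" is the match: the name refers to the same concept and its values are area labels (e.g. 'East', 'West').
The other fields ("unit_price", "product_name", "quantity") hold different kinds of data.

So "zone" in warehouse_beta corresponds to "location" in warehouse_alpha.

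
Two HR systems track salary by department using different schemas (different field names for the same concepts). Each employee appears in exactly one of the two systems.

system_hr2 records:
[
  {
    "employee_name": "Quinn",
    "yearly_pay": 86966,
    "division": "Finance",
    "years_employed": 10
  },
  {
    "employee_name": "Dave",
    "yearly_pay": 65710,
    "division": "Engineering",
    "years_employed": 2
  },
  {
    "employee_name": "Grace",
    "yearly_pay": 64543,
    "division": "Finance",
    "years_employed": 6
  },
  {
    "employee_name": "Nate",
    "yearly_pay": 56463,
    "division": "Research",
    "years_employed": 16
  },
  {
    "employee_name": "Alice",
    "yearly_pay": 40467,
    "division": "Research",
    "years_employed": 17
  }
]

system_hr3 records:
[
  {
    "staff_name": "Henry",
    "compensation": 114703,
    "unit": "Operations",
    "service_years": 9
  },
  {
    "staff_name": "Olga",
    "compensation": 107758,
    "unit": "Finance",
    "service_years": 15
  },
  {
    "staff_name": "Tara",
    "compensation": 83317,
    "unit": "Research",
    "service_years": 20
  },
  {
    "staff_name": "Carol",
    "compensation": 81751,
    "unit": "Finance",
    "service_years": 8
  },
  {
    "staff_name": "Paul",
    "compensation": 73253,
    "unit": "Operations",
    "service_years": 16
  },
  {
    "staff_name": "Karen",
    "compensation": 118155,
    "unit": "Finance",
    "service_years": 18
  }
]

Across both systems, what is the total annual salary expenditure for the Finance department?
459173

Schema mappings:
- "division" (system_hr2) = "unit" (system_hr3) = department
- "yearly_pay" (system_hr2) = "compensation" (system_hr3) = salary

Finance salaries from system_hr2: 151509
Finance salaries from system_hr3: 307664

Total: 151509 + 307664 = 459173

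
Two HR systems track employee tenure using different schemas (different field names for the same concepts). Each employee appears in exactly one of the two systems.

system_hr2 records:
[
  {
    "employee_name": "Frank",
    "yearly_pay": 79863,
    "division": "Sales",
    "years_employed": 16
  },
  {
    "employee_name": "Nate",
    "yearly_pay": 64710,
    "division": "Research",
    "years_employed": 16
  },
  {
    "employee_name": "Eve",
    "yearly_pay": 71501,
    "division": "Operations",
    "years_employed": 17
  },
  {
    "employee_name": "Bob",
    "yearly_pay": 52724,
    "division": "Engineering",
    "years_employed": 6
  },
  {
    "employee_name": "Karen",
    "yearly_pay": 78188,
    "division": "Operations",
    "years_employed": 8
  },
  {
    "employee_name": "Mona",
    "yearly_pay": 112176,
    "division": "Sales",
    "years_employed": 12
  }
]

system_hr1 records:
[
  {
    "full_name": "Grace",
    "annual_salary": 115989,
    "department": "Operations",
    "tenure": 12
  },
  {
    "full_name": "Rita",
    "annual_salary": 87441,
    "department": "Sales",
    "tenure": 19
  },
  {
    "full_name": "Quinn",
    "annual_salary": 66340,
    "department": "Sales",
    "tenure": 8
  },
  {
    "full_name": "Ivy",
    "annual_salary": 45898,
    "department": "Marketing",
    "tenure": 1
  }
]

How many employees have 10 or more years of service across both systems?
6

Reconcile schemas: "years_employed" (system_hr2) = "tenure" (system_hr1) = years of service

From system_hr2: 4 employees with >= 10 years
From system_hr1: 2 employees with >= 10 years

Total: 4 + 2 = 6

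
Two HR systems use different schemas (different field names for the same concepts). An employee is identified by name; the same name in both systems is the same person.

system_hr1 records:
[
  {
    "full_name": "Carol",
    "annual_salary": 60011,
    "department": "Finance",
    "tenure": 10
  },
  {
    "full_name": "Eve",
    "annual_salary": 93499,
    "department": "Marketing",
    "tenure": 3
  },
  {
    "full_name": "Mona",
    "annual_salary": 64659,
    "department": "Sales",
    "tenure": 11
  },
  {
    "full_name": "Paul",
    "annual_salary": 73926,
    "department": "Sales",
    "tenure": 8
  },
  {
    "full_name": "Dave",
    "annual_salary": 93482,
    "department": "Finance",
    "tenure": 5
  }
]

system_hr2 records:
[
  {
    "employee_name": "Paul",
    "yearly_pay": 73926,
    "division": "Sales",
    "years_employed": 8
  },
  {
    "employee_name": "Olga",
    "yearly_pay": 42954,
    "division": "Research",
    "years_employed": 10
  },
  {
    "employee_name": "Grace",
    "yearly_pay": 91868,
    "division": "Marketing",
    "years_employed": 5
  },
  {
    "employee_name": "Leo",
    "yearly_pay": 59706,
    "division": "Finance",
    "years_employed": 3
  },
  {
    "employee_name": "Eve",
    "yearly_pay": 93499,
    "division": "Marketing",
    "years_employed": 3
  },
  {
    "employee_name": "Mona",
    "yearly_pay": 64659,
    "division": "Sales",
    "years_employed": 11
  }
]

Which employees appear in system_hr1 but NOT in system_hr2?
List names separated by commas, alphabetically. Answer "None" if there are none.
Carol, Dave

Schema mapping: "full_name" (system_hr1) = "employee_name" (system_hr2) = employee name

Names in system_hr1: ['Carol', 'Dave', 'Eve', 'Mona', 'Paul']
Names in system_hr2: ['Eve', 'Grace', 'Leo', 'Mona', 'Olga', 'Paul']

In system_hr1 but not system_hr2: ['Carol', 'Dave']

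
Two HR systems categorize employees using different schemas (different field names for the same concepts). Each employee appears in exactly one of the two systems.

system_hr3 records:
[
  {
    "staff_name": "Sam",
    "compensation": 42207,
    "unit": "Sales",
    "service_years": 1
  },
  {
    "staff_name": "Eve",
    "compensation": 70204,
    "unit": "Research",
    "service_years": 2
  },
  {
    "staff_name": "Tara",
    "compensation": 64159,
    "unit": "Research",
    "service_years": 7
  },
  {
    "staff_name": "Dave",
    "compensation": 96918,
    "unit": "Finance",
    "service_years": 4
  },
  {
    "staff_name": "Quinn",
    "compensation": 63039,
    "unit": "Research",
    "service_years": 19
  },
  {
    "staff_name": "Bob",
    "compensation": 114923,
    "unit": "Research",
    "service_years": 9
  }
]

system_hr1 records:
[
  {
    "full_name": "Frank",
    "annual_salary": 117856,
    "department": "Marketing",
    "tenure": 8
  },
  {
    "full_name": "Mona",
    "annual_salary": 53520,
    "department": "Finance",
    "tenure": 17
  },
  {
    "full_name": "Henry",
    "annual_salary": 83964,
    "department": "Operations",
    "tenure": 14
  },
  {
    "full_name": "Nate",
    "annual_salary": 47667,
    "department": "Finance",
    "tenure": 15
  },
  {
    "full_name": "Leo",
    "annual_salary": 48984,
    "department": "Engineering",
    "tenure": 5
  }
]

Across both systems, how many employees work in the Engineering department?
1

Schema mapping: "unit" (system_hr3) = "department" (system_hr1) = department

Engineering employees in system_hr3: 0
Engineering employees in system_hr1: 1

Total in Engineering: 0 + 1 = 1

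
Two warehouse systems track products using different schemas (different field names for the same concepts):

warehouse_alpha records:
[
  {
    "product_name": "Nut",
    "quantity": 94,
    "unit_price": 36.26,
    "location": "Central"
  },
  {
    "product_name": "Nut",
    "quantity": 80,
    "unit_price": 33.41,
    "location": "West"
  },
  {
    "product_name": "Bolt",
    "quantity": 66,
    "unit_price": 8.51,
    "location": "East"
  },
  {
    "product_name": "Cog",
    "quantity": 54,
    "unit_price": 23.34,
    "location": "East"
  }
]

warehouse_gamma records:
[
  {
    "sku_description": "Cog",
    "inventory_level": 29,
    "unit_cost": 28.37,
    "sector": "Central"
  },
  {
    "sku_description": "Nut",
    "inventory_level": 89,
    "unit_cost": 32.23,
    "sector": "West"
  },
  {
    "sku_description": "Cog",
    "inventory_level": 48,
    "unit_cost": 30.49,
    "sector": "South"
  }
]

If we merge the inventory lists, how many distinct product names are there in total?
3

Schema mapping: "product_name" (warehouse_alpha) = "sku_description" (warehouse_gamma) = product name

Products in warehouse_alpha: ['Bolt', 'Cog', 'Nut']
Products in warehouse_gamma: ['Cog', 'Nut']

Union (unique products): ['Bolt', 'Cog', 'Nut']
Count: 3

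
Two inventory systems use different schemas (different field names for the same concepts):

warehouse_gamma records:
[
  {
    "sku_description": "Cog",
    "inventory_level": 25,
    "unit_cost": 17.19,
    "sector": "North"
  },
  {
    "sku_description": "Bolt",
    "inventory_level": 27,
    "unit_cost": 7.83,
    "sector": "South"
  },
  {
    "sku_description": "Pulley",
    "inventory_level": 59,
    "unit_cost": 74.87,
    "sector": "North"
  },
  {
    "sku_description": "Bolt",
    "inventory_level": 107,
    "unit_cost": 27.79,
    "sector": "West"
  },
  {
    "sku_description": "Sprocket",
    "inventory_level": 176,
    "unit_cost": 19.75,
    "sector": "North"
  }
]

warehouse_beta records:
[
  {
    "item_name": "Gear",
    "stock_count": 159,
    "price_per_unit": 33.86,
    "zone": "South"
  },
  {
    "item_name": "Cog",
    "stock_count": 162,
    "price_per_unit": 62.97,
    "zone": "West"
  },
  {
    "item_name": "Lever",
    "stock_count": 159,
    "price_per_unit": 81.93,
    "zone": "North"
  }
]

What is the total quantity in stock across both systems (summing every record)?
874

To reconcile these schemas, identify the field holding the quantity in stock in each system:
1. In warehouse_gamma it is "inventory_level"
2. In warehouse_beta it is "stock_count"

From warehouse_gamma: 25 + 27 + 59 + 107 + 176 = 394
From warehouse_beta: 159 + 162 + 159 = 480

Total: 394 + 480 = 874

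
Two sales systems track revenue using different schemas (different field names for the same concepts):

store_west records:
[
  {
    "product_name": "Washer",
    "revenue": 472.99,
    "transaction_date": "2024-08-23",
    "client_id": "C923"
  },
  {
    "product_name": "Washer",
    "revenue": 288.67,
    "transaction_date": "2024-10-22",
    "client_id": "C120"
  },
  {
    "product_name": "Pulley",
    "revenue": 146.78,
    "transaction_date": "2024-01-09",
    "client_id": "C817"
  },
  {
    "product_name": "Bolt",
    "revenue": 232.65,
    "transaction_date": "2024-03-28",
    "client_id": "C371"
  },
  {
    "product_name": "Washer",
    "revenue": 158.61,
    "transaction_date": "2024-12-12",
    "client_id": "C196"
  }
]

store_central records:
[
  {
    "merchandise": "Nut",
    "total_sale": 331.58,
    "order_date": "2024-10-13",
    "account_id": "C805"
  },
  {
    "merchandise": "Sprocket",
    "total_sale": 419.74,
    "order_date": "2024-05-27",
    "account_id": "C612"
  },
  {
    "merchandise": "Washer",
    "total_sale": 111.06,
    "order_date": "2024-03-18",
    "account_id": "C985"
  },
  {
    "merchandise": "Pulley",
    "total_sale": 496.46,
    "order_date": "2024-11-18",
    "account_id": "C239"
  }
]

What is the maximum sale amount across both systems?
496.46

Reconcile: "revenue" (store_west) = "total_sale" (store_central) = sale amount

Maximum in store_west: 472.99
Maximum in store_central: 496.46

Overall maximum: max(472.99, 496.46) = 496.46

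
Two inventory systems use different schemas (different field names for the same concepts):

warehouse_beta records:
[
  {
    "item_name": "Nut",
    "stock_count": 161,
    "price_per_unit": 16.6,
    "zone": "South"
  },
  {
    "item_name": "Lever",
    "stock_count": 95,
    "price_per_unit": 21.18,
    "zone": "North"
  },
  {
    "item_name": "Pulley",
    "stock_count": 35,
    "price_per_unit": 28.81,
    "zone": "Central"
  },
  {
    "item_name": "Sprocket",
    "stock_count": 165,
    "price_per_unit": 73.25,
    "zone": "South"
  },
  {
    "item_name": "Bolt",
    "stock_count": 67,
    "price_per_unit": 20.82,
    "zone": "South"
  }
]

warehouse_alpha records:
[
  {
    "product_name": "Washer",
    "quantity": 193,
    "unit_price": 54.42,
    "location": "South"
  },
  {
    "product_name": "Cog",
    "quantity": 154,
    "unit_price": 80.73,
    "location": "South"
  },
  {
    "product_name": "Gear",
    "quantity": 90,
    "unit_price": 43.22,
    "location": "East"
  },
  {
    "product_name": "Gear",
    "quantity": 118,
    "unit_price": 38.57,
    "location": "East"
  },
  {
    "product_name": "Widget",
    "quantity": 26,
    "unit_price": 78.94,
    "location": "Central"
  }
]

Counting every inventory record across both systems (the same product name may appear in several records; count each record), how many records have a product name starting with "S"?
1

Schema mapping: "item_name" (warehouse_beta) = "product_name" (warehouse_alpha) = product name

Records with product name starting with "S" in warehouse_beta: 1
Records with product name starting with "S" in warehouse_alpha: 0

Total: 1 + 0 = 1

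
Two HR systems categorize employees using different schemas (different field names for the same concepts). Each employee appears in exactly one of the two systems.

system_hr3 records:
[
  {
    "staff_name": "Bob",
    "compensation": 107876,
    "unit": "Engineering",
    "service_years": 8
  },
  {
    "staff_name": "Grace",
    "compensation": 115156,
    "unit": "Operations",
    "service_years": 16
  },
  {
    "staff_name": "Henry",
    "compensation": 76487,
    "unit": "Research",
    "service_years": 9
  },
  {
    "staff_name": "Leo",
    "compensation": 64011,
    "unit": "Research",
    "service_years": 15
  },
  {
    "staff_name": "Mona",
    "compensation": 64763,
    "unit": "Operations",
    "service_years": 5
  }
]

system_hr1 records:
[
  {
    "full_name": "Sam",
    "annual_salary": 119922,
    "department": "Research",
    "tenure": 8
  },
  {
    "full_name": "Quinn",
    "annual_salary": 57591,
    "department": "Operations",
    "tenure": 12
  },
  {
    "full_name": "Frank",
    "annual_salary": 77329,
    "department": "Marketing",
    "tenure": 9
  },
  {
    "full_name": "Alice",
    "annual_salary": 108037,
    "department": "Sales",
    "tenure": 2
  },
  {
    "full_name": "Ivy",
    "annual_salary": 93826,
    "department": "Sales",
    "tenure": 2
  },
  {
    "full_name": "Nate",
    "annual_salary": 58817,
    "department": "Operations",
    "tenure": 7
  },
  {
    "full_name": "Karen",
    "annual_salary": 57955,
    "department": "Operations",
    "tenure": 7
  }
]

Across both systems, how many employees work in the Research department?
3

Schema mapping: "unit" (system_hr3) = "department" (system_hr1) = department

Research employees in system_hr3: 2
Research employees in system_hr1: 1

Total in Research: 2 + 1 = 3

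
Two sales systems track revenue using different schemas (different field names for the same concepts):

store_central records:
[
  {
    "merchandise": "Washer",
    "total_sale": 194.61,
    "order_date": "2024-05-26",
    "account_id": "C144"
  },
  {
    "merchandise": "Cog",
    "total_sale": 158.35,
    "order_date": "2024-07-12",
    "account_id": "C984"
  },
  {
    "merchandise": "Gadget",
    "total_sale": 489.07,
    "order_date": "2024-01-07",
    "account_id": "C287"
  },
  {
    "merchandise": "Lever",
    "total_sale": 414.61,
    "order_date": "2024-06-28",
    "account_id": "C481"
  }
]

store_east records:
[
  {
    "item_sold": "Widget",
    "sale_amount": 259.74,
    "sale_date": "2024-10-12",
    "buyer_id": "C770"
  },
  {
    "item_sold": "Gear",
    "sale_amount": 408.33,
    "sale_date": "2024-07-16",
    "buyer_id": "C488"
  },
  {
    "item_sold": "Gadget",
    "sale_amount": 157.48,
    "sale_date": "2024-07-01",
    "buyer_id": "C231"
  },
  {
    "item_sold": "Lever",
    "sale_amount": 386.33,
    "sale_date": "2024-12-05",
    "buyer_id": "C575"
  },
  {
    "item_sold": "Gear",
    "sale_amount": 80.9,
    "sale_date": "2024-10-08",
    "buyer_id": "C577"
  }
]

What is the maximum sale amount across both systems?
489.07

Reconcile: "total_sale" (store_central) = "sale_amount" (store_east) = sale amount

Maximum in store_central: 489.07
Maximum in store_east: 408.33

Overall maximum: max(489.07, 408.33) = 489.07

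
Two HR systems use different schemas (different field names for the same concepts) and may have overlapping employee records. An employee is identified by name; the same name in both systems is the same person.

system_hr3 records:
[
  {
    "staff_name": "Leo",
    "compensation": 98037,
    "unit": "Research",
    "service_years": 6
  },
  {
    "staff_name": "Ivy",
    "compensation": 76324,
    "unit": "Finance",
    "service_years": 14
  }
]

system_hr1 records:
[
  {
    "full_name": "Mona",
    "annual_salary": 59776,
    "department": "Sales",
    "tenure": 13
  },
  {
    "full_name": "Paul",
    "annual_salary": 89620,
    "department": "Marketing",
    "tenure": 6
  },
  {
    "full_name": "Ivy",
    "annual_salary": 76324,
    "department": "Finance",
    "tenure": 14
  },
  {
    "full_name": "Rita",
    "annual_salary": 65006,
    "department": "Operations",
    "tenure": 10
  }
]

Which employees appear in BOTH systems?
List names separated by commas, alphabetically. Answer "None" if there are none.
Ivy

Schema mapping: "staff_name" (system_hr3) = "full_name" (system_hr1) = employee name

Names in system_hr3: ['Ivy', 'Leo']
Names in system_hr1: ['Ivy', 'Mona', 'Paul', 'Rita']

Intersection: ['Ivy']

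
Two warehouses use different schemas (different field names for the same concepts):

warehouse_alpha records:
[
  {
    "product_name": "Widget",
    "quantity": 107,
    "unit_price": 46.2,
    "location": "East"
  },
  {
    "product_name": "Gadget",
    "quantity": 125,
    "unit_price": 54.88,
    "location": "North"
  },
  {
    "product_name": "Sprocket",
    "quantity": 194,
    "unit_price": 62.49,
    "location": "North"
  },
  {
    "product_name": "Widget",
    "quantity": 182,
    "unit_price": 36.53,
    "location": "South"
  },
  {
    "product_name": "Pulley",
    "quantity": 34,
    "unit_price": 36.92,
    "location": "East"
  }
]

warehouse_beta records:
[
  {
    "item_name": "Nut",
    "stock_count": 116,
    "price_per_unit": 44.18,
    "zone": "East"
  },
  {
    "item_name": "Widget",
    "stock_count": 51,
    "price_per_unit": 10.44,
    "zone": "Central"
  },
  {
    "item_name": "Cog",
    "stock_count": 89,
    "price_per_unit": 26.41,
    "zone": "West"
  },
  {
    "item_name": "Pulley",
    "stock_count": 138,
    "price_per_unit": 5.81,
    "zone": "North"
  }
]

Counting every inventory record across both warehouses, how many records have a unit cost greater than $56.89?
1

Schema mapping: "unit_price" (warehouse_alpha) = "price_per_unit" (warehouse_beta) = unit cost

Records > $56.89 in warehouse_alpha: 1
Records > $56.89 in warehouse_beta: 0

Total count: 1 + 0 = 1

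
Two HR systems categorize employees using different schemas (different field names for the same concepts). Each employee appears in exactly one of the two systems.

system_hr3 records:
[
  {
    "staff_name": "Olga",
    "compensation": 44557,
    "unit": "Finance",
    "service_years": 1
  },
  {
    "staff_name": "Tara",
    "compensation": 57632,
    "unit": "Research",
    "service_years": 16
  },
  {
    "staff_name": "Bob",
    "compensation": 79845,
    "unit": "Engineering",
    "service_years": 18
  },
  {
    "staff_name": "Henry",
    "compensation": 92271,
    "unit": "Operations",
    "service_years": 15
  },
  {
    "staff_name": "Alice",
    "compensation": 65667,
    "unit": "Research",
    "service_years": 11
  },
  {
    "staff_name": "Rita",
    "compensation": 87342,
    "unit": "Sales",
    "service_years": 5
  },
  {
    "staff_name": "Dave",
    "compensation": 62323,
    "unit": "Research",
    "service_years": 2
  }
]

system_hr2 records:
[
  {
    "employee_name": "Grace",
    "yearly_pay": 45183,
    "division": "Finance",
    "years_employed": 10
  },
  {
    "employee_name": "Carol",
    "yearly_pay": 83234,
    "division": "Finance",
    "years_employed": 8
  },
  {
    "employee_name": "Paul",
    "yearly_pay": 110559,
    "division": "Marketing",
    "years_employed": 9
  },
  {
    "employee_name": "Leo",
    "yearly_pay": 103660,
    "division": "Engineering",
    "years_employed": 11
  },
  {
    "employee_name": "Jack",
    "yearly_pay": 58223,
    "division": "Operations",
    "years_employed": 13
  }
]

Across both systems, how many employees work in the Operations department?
2

Schema mapping: "unit" (system_hr3) = "division" (system_hr2) = department

Operations employees in system_hr3: 1
Operations employees in system_hr2: 1

Total in Operations: 1 + 1 = 2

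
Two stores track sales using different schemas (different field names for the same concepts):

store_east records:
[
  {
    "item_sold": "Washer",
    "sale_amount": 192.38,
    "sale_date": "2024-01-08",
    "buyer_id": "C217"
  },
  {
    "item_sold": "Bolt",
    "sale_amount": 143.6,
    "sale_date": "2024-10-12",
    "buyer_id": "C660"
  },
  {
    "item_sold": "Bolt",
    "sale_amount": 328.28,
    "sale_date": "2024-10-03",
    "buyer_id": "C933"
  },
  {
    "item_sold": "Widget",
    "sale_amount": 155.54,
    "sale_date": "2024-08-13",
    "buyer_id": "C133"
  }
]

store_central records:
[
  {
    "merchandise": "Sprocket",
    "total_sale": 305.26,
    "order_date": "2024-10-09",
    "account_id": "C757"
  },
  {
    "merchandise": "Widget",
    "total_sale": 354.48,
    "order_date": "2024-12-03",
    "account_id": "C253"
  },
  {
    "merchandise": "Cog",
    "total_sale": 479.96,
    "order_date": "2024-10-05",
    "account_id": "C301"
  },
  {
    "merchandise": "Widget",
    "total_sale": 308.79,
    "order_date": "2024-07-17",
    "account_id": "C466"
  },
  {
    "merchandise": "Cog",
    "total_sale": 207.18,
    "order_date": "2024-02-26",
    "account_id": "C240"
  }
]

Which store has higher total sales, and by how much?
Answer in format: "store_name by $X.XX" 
store_central by $835.87

Schema mapping: "sale_amount" (store_east) = "total_sale" (store_central) = sale amount

Total for store_east: 819.80
Total for store_central: 1655.67

Difference: |819.80 - 1655.67| = 835.87
store_central has higher sales by $835.87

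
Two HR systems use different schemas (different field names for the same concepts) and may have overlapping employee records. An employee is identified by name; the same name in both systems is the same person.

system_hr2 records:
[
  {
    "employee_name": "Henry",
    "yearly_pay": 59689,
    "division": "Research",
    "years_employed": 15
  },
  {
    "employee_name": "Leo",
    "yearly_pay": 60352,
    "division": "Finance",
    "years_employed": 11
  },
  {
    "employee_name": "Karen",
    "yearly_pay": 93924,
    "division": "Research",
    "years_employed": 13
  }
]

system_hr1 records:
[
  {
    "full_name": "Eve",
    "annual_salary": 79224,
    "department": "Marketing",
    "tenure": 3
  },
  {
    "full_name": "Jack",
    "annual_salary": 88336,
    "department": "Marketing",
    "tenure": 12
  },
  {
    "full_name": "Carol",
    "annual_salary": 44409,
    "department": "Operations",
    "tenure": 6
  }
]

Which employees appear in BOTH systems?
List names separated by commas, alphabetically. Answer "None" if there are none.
None

Schema mapping: "employee_name" (system_hr2) = "full_name" (system_hr1) = employee name

Names in system_hr2: ['Henry', 'Karen', 'Leo']
Names in system_hr1: ['Carol', 'Eve', 'Jack']

Intersection: None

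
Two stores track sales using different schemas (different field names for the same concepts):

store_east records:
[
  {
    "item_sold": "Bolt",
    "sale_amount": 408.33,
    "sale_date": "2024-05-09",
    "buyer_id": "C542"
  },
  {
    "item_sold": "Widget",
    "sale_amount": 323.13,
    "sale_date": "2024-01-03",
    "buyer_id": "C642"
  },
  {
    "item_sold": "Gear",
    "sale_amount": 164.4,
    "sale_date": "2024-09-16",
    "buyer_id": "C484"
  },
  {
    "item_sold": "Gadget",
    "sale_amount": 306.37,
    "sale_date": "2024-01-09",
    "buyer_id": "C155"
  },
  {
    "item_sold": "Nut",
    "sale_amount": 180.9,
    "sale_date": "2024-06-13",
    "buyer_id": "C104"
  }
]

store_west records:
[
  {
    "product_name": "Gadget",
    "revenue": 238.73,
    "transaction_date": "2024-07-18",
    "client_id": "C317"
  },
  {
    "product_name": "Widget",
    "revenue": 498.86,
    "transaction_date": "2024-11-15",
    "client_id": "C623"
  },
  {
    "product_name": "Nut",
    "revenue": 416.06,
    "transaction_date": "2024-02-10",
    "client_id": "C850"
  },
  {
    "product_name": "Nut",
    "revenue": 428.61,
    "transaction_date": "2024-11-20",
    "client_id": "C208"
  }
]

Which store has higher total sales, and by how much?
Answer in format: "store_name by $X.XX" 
store_west by $199.13

Schema mapping: "sale_amount" (store_east) = "revenue" (store_west) = sale amount

Total for store_east: 1383.13
Total for store_west: 1582.26

Difference: |1383.13 - 1582.26| = 199.13
store_west has higher sales by $199.13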